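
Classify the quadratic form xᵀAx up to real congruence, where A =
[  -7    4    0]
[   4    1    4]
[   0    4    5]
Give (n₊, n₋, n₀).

step 0: pivot -7 → sign −
step 1: pivot 23/7 → sign +
step 2: pivot 3/23 → sign +
signature = (2, 1, 0)

Answer: (2, 1, 0)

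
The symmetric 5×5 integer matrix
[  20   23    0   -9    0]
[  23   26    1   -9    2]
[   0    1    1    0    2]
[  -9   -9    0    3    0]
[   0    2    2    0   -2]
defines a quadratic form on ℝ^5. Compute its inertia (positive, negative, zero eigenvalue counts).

Answer: (3, 2, 0)

Derivation:
step 0: pivot 20 → sign +
step 1: pivot -9/20 → sign −
step 2: pivot 29/9 → sign +
step 3: pivot 6/29 → sign +
step 4: pivot -6 → sign −
signature = (3, 2, 0)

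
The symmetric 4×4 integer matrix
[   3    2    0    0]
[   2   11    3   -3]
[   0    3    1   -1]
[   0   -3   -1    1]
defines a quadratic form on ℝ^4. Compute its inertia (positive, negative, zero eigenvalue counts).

step 0: pivot 3 → sign +
step 1: pivot 29/3 → sign +
step 2: pivot 2/29 → sign +
step 3: row/col 3 already zero → sign 0
signature = (3, 0, 1)

Answer: (3, 0, 1)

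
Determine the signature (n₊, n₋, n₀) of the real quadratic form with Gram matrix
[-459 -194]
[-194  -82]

Answer: (0, 2, 0)

Derivation:
step 0: pivot -459 → sign −
step 1: pivot -2/459 → sign −
signature = (0, 2, 0)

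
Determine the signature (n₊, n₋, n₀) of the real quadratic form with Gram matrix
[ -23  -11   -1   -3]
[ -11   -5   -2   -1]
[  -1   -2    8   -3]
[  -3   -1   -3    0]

step 0: pivot -23 → sign −
step 1: pivot 6/23 → sign +
step 2: pivot -5/6 → sign −
step 3: pivot -1/5 → sign −
signature = (1, 3, 0)

Answer: (1, 3, 0)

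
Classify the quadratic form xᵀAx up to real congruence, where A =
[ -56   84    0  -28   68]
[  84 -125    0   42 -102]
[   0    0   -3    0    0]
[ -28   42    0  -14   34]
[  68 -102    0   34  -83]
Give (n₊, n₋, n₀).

step 0: pivot -56 → sign −
step 1: pivot 1 → sign +
step 2: pivot -3 → sign −
step 3: pivot -3/7 → sign −
step 4: row/col 4 already zero → sign 0
signature = (1, 3, 1)

Answer: (1, 3, 1)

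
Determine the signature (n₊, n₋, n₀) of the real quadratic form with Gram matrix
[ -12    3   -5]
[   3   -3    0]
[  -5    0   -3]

Answer: (0, 3, 0)

Derivation:
step 0: pivot -12 → sign −
step 1: pivot -9/4 → sign −
step 2: pivot -2/9 → sign −
signature = (0, 3, 0)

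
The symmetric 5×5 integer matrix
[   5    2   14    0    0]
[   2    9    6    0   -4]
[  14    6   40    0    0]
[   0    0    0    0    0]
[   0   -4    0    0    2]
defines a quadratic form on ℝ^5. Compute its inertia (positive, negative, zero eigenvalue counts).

Answer: (3, 0, 2)

Derivation:
step 0: pivot 5 → sign +
step 1: pivot 41/5 → sign +
step 2: pivot 32/41 → sign +
step 3: row/col 3 already zero → sign 0
step 4: row/col 4 already zero → sign 0
signature = (3, 0, 2)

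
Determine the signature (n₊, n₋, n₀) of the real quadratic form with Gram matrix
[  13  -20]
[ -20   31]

step 0: pivot 13 → sign +
step 1: pivot 3/13 → sign +
signature = (2, 0, 0)

Answer: (2, 0, 0)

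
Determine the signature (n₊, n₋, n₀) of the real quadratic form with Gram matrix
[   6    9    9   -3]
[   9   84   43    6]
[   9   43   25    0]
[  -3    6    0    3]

Answer: (2, 2, 0)

Derivation:
step 0: pivot 6 → sign +
step 1: pivot 141/2 → sign +
step 2: pivot -119/141 → sign −
step 3: pivot -6/119 → sign −
signature = (2, 2, 0)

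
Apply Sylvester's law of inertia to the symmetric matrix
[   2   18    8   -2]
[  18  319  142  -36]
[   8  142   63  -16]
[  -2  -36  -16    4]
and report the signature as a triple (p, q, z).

step 0: pivot 2 → sign +
step 1: pivot 157 → sign +
step 2: pivot -33/157 → sign −
step 3: pivot -2/33 → sign −
signature = (2, 2, 0)

Answer: (2, 2, 0)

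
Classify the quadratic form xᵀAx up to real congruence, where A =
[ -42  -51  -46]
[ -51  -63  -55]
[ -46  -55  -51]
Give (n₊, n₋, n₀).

Answer: (1, 2, 0)

Derivation:
step 0: pivot -42 → sign −
step 1: pivot -15/14 → sign −
step 2: pivot 1/15 → sign +
signature = (1, 2, 0)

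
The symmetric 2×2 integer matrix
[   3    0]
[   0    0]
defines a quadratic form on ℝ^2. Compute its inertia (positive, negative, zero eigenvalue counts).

Answer: (1, 0, 1)

Derivation:
step 0: pivot 3 → sign +
step 1: row/col 1 already zero → sign 0
signature = (1, 0, 1)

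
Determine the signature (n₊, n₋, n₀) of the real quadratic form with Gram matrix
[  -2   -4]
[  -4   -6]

Answer: (1, 1, 0)

Derivation:
step 0: pivot -2 → sign −
step 1: pivot 2 → sign +
signature = (1, 1, 0)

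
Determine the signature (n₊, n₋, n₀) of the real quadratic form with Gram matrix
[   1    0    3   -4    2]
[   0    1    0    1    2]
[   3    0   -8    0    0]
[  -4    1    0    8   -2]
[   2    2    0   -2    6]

Answer: (3, 2, 0)

Derivation:
step 0: pivot 1 → sign +
step 1: pivot 1 → sign +
step 2: pivot -17 → sign −
step 3: pivot -9/17 → sign −
step 4: pivot 2/9 → sign +
signature = (3, 2, 0)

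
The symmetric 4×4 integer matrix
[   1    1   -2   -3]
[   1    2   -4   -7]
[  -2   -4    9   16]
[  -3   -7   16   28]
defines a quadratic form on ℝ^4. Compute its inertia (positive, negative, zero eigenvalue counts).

Answer: (3, 1, 0)

Derivation:
step 0: pivot 1 → sign +
step 1: pivot 1 → sign +
step 2: pivot 1 → sign +
step 3: pivot -1 → sign −
signature = (3, 1, 0)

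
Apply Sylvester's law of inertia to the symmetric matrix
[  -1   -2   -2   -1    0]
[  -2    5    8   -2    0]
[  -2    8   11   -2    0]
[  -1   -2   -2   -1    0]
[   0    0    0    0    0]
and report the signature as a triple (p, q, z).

step 0: pivot -1 → sign −
step 1: pivot 9 → sign +
step 2: pivot -1 → sign −
step 3: row/col 3 already zero → sign 0
step 4: row/col 4 already zero → sign 0
signature = (1, 2, 2)

Answer: (1, 2, 2)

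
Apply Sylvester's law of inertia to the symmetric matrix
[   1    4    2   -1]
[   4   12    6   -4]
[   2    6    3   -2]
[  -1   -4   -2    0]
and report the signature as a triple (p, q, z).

Answer: (1, 2, 1)

Derivation:
step 0: pivot 1 → sign +
step 1: pivot -4 → sign −
step 2: pivot -1 → sign −
step 3: row/col 3 already zero → sign 0
signature = (1, 2, 1)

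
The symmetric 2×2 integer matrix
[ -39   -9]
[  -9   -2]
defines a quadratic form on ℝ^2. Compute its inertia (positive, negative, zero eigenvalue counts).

step 0: pivot -39 → sign −
step 1: pivot 1/13 → sign +
signature = (1, 1, 0)

Answer: (1, 1, 0)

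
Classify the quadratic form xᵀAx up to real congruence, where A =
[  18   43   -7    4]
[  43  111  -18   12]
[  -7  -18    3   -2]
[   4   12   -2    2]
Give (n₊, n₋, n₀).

step 0: pivot 18 → sign +
step 1: pivot 149/18 → sign +
step 2: pivot 12/149 → sign +
step 3: pivot 1/3 → sign +
signature = (4, 0, 0)

Answer: (4, 0, 0)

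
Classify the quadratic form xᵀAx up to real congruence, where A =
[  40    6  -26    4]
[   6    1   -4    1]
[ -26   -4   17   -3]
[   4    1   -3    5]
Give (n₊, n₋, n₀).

step 0: pivot 40 → sign +
step 1: pivot 1/10 → sign +
step 2: pivot 3 → sign +
step 3: row/col 3 already zero → sign 0
signature = (3, 0, 1)

Answer: (3, 0, 1)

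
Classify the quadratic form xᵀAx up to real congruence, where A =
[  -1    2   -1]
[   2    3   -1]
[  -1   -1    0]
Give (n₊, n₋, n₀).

Answer: (1, 2, 0)

Derivation:
step 0: pivot -1 → sign −
step 1: pivot 7 → sign +
step 2: pivot -2/7 → sign −
signature = (1, 2, 0)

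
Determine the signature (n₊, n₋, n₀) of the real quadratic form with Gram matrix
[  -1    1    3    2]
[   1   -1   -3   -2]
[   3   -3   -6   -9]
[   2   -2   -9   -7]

step 0: pivot -1 → sign −
step 1: pivot 3 → sign +
step 2: pivot -6 → sign −
step 3: row/col 3 already zero → sign 0
signature = (1, 2, 1)

Answer: (1, 2, 1)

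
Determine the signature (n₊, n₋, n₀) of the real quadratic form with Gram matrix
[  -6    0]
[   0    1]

step 0: pivot -6 → sign −
step 1: pivot 1 → sign +
signature = (1, 1, 0)

Answer: (1, 1, 0)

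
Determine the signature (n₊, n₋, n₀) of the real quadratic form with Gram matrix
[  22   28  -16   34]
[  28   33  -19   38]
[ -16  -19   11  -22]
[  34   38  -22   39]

Answer: (2, 2, 0)

Derivation:
step 0: pivot 22 → sign +
step 1: pivot -29/11 → sign −
step 2: pivot 2/29 → sign +
step 3: pivot -3 → sign −
signature = (2, 2, 0)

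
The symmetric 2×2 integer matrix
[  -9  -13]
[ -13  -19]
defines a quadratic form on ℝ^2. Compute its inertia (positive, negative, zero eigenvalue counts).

step 0: pivot -9 → sign −
step 1: pivot -2/9 → sign −
signature = (0, 2, 0)

Answer: (0, 2, 0)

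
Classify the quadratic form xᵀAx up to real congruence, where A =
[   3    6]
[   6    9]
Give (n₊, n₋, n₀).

Answer: (1, 1, 0)

Derivation:
step 0: pivot 3 → sign +
step 1: pivot -3 → sign −
signature = (1, 1, 0)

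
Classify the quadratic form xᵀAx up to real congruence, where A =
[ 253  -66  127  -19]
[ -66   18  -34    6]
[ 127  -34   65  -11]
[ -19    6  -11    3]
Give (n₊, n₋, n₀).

Answer: (3, 1, 0)

Derivation:
step 0: pivot 253 → sign +
step 1: pivot 18/23 → sign +
step 2: pivot 28/99 → sign +
step 3: pivot -1/7 → sign −
signature = (3, 1, 0)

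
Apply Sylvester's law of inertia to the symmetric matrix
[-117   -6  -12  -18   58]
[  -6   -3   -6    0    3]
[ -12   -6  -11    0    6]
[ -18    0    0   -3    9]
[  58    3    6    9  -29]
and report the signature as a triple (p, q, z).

step 0: pivot -117 → sign −
step 1: pivot -35/13 → sign −
step 2: pivot 1 → sign +
step 3: pivot 3/35 → sign +
step 4: pivot -1/3 → sign −
signature = (2, 3, 0)

Answer: (2, 3, 0)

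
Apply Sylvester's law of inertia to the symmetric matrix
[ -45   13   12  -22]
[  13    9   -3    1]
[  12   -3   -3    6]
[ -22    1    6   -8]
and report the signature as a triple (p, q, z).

step 0: pivot -45 → sign −
step 1: pivot 574/45 → sign +
step 2: pivot 15/82 → sign +
step 3: pivot -3/35 → sign −
signature = (2, 2, 0)

Answer: (2, 2, 0)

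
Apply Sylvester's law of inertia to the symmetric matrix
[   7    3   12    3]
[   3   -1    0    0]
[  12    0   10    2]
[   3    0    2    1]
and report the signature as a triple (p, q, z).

step 0: pivot 7 → sign +
step 1: pivot -16/7 → sign −
step 2: pivot 1 → sign +
step 3: pivot 3/8 → sign +
signature = (3, 1, 0)

Answer: (3, 1, 0)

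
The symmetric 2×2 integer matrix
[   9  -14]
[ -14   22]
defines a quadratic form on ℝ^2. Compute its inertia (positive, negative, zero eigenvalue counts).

step 0: pivot 9 → sign +
step 1: pivot 2/9 → sign +
signature = (2, 0, 0)

Answer: (2, 0, 0)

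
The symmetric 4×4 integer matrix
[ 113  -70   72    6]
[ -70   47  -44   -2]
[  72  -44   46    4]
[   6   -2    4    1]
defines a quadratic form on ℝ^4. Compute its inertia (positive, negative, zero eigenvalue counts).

Answer: (3, 1, 0)

Derivation:
step 0: pivot 113 → sign +
step 1: pivot 411/113 → sign +
step 2: pivot 10/411 → sign +
step 3: pivot -3/5 → sign −
signature = (3, 1, 0)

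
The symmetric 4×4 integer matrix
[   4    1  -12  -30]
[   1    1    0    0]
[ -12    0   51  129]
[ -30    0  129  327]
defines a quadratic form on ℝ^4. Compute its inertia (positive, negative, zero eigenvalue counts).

Answer: (3, 0, 1)

Derivation:
step 0: pivot 4 → sign +
step 1: pivot 3/4 → sign +
step 2: pivot 3 → sign +
step 3: row/col 3 already zero → sign 0
signature = (3, 0, 1)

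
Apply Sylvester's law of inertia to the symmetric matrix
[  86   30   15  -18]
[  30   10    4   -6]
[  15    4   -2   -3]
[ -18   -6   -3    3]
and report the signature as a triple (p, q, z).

Answer: (1, 3, 0)

Derivation:
step 0: pivot 86 → sign +
step 1: pivot -20/43 → sign −
step 2: pivot -27/20 → sign −
step 3: pivot -1/3 → sign −
signature = (1, 3, 0)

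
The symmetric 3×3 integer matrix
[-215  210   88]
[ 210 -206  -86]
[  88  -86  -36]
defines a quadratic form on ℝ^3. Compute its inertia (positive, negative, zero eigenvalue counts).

step 0: pivot -215 → sign −
step 1: pivot -38/43 → sign −
step 2: pivot 2/95 → sign +
signature = (1, 2, 0)

Answer: (1, 2, 0)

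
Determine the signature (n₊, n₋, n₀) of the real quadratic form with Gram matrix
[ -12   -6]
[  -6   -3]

step 0: pivot -12 → sign −
step 1: row/col 1 already zero → sign 0
signature = (0, 1, 1)

Answer: (0, 1, 1)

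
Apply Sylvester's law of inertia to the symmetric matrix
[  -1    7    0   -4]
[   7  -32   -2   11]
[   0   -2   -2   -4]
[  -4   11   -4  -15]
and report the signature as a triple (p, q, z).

step 0: pivot -1 → sign −
step 1: pivot 17 → sign +
step 2: pivot -38/17 → sign −
step 3: pivot 2/19 → sign +
signature = (2, 2, 0)

Answer: (2, 2, 0)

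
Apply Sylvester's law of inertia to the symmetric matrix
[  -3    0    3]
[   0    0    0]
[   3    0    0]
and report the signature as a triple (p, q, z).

step 0: pivot -3 → sign −
step 1: pivot 3 → sign +
step 2: row/col 2 already zero → sign 0
signature = (1, 1, 1)

Answer: (1, 1, 1)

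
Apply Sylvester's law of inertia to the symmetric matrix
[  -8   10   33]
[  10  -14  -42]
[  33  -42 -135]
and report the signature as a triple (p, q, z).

Answer: (1, 2, 0)

Derivation:
step 0: pivot -8 → sign −
step 1: pivot -3/2 → sign −
step 2: pivot 3/2 → sign +
signature = (1, 2, 0)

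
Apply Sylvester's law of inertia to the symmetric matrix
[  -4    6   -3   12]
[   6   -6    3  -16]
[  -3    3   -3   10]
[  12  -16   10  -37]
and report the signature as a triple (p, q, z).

Answer: (2, 2, 0)

Derivation:
step 0: pivot -4 → sign −
step 1: pivot 3 → sign +
step 2: pivot -3/2 → sign −
step 3: pivot 1/3 → sign +
signature = (2, 2, 0)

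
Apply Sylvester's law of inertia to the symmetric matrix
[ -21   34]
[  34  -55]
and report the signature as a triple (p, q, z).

Answer: (1, 1, 0)

Derivation:
step 0: pivot -21 → sign −
step 1: pivot 1/21 → sign +
signature = (1, 1, 0)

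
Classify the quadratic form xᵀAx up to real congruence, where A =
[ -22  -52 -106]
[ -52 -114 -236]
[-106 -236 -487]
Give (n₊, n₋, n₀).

step 0: pivot -22 → sign −
step 1: pivot 98/11 → sign +
step 2: pivot -1/49 → sign −
signature = (1, 2, 0)

Answer: (1, 2, 0)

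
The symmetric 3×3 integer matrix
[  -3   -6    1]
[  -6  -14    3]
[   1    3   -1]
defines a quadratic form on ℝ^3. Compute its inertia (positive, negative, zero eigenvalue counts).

Answer: (0, 3, 0)

Derivation:
step 0: pivot -3 → sign −
step 1: pivot -2 → sign −
step 2: pivot -1/6 → sign −
signature = (0, 3, 0)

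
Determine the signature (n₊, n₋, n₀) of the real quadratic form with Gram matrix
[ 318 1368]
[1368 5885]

Answer: (2, 0, 0)

Derivation:
step 0: pivot 318 → sign +
step 1: pivot 1/53 → sign +
signature = (2, 0, 0)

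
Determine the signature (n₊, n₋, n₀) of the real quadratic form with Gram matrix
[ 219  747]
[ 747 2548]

step 0: pivot 219 → sign +
step 1: pivot 1/73 → sign +
signature = (2, 0, 0)

Answer: (2, 0, 0)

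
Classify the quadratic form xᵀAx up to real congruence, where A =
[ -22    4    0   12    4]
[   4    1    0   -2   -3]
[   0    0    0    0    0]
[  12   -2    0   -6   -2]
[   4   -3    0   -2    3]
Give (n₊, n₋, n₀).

step 0: pivot -22 → sign −
step 1: pivot 19/11 → sign +
step 2: pivot 10/19 → sign +
step 3: pivot 2/5 → sign +
step 4: row/col 4 already zero → sign 0
signature = (3, 1, 1)

Answer: (3, 1, 1)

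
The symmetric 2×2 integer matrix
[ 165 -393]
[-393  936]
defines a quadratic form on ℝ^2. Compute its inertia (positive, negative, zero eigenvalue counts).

Answer: (1, 1, 0)

Derivation:
step 0: pivot 165 → sign +
step 1: pivot -3/55 → sign −
signature = (1, 1, 0)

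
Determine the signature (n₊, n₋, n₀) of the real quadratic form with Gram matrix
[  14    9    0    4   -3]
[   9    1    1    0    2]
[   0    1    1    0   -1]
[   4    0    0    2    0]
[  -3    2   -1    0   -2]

step 0: pivot 14 → sign +
step 1: pivot -67/14 → sign −
step 2: pivot 81/67 → sign +
step 3: pivot 2 → sign +
step 4: pivot -1/3 → sign −
signature = (3, 2, 0)

Answer: (3, 2, 0)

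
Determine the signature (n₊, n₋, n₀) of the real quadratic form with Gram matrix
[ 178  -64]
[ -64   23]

Answer: (1, 1, 0)

Derivation:
step 0: pivot 178 → sign +
step 1: pivot -1/89 → sign −
signature = (1, 1, 0)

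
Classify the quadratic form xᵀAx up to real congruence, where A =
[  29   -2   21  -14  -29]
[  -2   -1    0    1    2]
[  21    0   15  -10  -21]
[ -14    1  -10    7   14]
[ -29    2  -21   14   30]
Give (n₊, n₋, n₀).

step 0: pivot 29 → sign +
step 1: pivot -33/29 → sign −
step 2: pivot 18/11 → sign +
step 3: pivot 2/9 → sign +
step 4: pivot 1 → sign +
signature = (4, 1, 0)

Answer: (4, 1, 0)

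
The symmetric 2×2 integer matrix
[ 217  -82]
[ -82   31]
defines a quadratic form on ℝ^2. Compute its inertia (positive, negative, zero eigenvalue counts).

Answer: (2, 0, 0)

Derivation:
step 0: pivot 217 → sign +
step 1: pivot 3/217 → sign +
signature = (2, 0, 0)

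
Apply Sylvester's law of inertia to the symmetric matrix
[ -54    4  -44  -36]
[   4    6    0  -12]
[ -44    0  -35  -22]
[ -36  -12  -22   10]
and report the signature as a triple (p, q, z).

step 0: pivot -54 → sign −
step 1: pivot 170/27 → sign +
step 2: pivot -71/85 → sign −
step 3: pivot -6/71 → sign −
signature = (1, 3, 0)

Answer: (1, 3, 0)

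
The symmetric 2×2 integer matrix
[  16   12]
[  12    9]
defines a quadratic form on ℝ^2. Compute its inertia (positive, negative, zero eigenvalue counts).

step 0: pivot 16 → sign +
step 1: row/col 1 already zero → sign 0
signature = (1, 0, 1)

Answer: (1, 0, 1)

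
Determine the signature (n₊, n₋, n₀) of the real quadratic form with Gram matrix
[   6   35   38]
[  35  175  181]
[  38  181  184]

step 0: pivot 6 → sign +
step 1: pivot -175/6 → sign −
step 2: pivot 6/175 → sign +
signature = (2, 1, 0)

Answer: (2, 1, 0)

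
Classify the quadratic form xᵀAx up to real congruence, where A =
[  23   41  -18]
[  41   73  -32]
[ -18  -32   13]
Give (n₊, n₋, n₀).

Answer: (1, 2, 0)

Derivation:
step 0: pivot 23 → sign +
step 1: pivot -2/23 → sign −
step 2: pivot -1 → sign −
signature = (1, 2, 0)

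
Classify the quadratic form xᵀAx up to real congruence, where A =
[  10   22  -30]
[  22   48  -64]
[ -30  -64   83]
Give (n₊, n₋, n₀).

step 0: pivot 10 → sign +
step 1: pivot -2/5 → sign −
step 2: pivot 3 → sign +
signature = (2, 1, 0)

Answer: (2, 1, 0)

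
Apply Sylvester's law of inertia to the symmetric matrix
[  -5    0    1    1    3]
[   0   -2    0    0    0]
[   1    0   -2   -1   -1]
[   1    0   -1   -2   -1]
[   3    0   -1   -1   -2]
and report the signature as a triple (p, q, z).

Answer: (0, 5, 0)

Derivation:
step 0: pivot -5 → sign −
step 1: pivot -2 → sign −
step 2: pivot -9/5 → sign −
step 3: pivot -13/9 → sign −
step 4: pivot -1/13 → sign −
signature = (0, 5, 0)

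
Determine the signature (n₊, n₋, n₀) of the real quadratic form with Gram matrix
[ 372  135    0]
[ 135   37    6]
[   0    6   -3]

Answer: (2, 1, 0)

Derivation:
step 0: pivot 372 → sign +
step 1: pivot -1487/124 → sign −
step 2: pivot 3/1487 → sign +
signature = (2, 1, 0)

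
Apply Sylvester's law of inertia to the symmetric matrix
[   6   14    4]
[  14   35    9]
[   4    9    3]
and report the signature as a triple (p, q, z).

step 0: pivot 6 → sign +
step 1: pivot 7/3 → sign +
step 2: pivot 2/7 → sign +
signature = (3, 0, 0)

Answer: (3, 0, 0)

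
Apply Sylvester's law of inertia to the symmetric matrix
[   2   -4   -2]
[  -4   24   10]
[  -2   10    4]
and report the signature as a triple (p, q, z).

Answer: (2, 1, 0)

Derivation:
step 0: pivot 2 → sign +
step 1: pivot 16 → sign +
step 2: pivot -1/4 → sign −
signature = (2, 1, 0)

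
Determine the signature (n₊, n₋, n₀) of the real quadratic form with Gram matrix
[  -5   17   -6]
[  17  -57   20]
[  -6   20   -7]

Answer: (1, 1, 1)

Derivation:
step 0: pivot -5 → sign −
step 1: pivot 4/5 → sign +
step 2: row/col 2 already zero → sign 0
signature = (1, 1, 1)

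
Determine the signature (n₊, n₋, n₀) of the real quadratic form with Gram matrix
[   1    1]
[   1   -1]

Answer: (1, 1, 0)

Derivation:
step 0: pivot 1 → sign +
step 1: pivot -2 → sign −
signature = (1, 1, 0)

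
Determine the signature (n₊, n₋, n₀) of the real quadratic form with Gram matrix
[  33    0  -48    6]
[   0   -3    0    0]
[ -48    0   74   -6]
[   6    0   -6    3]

step 0: pivot 33 → sign +
step 1: pivot -3 → sign −
step 2: pivot 46/11 → sign +
step 3: pivot 3/23 → sign +
signature = (3, 1, 0)

Answer: (3, 1, 0)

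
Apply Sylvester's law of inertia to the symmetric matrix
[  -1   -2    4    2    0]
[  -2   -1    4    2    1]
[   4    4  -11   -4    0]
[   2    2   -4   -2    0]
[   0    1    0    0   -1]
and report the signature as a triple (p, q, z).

step 0: pivot -1 → sign −
step 1: pivot 3 → sign +
step 2: pivot -1/3 → sign −
step 3: pivot 6 → sign +
step 4: pivot -2 → sign −
signature = (2, 3, 0)

Answer: (2, 3, 0)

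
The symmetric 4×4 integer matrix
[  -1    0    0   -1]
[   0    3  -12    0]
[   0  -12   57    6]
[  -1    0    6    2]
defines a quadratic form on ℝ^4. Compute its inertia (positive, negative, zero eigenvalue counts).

Answer: (2, 2, 0)

Derivation:
step 0: pivot -1 → sign −
step 1: pivot 3 → sign +
step 2: pivot 9 → sign +
step 3: pivot -1 → sign −
signature = (2, 2, 0)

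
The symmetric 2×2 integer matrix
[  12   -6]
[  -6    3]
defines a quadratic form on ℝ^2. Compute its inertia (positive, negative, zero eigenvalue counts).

step 0: pivot 12 → sign +
step 1: row/col 1 already zero → sign 0
signature = (1, 0, 1)

Answer: (1, 0, 1)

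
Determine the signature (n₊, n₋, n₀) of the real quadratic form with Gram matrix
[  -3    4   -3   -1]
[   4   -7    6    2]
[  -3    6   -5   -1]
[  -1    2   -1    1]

step 0: pivot -3 → sign −
step 1: pivot -5/3 → sign −
step 2: pivot 2/5 → sign +
step 3: row/col 3 already zero → sign 0
signature = (1, 2, 1)

Answer: (1, 2, 1)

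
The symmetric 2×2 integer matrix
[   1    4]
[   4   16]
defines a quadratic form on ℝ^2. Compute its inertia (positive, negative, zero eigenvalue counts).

Answer: (1, 0, 1)

Derivation:
step 0: pivot 1 → sign +
step 1: row/col 1 already zero → sign 0
signature = (1, 0, 1)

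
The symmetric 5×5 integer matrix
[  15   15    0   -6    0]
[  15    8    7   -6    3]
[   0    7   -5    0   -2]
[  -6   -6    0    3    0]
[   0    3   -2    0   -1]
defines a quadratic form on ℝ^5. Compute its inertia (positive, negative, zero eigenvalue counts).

Answer: (3, 2, 0)

Derivation:
step 0: pivot 15 → sign +
step 1: pivot -7 → sign −
step 2: pivot 2 → sign +
step 3: pivot 3/5 → sign +
step 4: pivot -3/14 → sign −
signature = (3, 2, 0)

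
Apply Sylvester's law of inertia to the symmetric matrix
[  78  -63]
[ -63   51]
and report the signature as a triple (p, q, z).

step 0: pivot 78 → sign +
step 1: pivot 3/26 → sign +
signature = (2, 0, 0)

Answer: (2, 0, 0)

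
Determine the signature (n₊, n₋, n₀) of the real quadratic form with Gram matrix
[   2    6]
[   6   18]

Answer: (1, 0, 1)

Derivation:
step 0: pivot 2 → sign +
step 1: row/col 1 already zero → sign 0
signature = (1, 0, 1)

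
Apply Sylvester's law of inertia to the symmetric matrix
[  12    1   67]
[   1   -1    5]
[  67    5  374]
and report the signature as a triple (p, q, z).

Answer: (2, 1, 0)

Derivation:
step 0: pivot 12 → sign +
step 1: pivot -13/12 → sign −
step 2: pivot 3/13 → sign +
signature = (2, 1, 0)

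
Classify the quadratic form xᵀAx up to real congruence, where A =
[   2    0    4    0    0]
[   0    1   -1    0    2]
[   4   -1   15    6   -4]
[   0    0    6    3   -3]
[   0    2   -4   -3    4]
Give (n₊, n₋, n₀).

Answer: (3, 2, 0)

Derivation:
step 0: pivot 2 → sign +
step 1: pivot 1 → sign +
step 2: pivot 6 → sign +
step 3: pivot -3 → sign −
step 4: pivot -1/3 → sign −
signature = (3, 2, 0)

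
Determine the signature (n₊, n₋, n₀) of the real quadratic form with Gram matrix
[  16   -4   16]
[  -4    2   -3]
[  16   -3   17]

step 0: pivot 16 → sign +
step 1: pivot 1 → sign +
step 2: row/col 2 already zero → sign 0
signature = (2, 0, 1)

Answer: (2, 0, 1)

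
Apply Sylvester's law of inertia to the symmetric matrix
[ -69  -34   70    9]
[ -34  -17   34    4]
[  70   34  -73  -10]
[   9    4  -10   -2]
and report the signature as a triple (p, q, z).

Answer: (0, 4, 0)

Derivation:
step 0: pivot -69 → sign −
step 1: pivot -17/69 → sign −
step 2: pivot -1 → sign −
step 3: pivot -1/17 → sign −
signature = (0, 4, 0)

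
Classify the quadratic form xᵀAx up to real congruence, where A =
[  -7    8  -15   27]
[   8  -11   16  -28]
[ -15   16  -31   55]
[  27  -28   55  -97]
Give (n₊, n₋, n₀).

step 0: pivot -7 → sign −
step 1: pivot -13/7 → sign −
step 2: pivot 24/13 → sign +
step 3: row/col 3 already zero → sign 0
signature = (1, 2, 1)

Answer: (1, 2, 1)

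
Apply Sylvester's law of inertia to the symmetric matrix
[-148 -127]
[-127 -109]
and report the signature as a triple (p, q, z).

step 0: pivot -148 → sign −
step 1: pivot -3/148 → sign −
signature = (0, 2, 0)

Answer: (0, 2, 0)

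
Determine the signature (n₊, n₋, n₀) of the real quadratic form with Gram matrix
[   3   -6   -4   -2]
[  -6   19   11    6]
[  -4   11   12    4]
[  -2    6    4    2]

Answer: (4, 0, 0)

Derivation:
step 0: pivot 3 → sign +
step 1: pivot 7 → sign +
step 2: pivot 113/21 → sign +
step 3: pivot 6/113 → sign +
signature = (4, 0, 0)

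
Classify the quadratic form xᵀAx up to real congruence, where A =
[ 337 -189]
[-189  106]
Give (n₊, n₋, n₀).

Answer: (2, 0, 0)

Derivation:
step 0: pivot 337 → sign +
step 1: pivot 1/337 → sign +
signature = (2, 0, 0)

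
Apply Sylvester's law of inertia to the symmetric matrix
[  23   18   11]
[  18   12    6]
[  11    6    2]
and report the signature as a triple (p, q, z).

step 0: pivot 23 → sign +
step 1: pivot -48/23 → sign −
step 2: row/col 2 already zero → sign 0
signature = (1, 1, 1)

Answer: (1, 1, 1)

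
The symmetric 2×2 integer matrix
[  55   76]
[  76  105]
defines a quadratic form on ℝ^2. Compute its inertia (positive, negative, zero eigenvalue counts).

step 0: pivot 55 → sign +
step 1: pivot -1/55 → sign −
signature = (1, 1, 0)

Answer: (1, 1, 0)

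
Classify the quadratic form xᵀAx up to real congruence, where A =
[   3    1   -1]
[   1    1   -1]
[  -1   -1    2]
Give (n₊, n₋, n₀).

Answer: (3, 0, 0)

Derivation:
step 0: pivot 3 → sign +
step 1: pivot 2/3 → sign +
step 2: pivot 1 → sign +
signature = (3, 0, 0)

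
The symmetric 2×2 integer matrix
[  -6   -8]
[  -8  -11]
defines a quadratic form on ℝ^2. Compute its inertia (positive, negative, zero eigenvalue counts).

step 0: pivot -6 → sign −
step 1: pivot -1/3 → sign −
signature = (0, 2, 0)

Answer: (0, 2, 0)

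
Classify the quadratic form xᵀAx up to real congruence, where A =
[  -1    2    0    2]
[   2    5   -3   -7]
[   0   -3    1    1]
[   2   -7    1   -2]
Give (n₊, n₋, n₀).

step 0: pivot -1 → sign −
step 1: pivot 9 → sign +
step 2: pivot 1 → sign +
step 3: row/col 3 already zero → sign 0
signature = (2, 1, 1)

Answer: (2, 1, 1)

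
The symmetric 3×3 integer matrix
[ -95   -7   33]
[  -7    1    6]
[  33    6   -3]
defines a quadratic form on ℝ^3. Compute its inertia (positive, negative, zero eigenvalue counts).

Answer: (2, 1, 0)

Derivation:
step 0: pivot -95 → sign −
step 1: pivot 144/95 → sign +
step 2: pivot 1/16 → sign +
signature = (2, 1, 0)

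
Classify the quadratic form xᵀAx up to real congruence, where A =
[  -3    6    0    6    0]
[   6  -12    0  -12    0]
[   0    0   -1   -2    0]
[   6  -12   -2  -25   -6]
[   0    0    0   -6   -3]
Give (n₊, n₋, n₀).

step 0: pivot -3 → sign −
step 1: pivot -1 → sign −
step 2: pivot -9 → sign −
step 3: pivot 1 → sign +
step 4: row/col 4 already zero → sign 0
signature = (1, 3, 1)

Answer: (1, 3, 1)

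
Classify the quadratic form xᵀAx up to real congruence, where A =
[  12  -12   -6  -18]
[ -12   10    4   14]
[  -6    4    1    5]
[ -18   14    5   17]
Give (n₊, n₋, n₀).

Answer: (1, 2, 1)

Derivation:
step 0: pivot 12 → sign +
step 1: pivot -2 → sign −
step 2: pivot -2 → sign −
step 3: row/col 3 already zero → sign 0
signature = (1, 2, 1)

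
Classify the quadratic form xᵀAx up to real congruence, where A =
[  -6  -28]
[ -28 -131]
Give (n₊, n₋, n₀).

step 0: pivot -6 → sign −
step 1: pivot -1/3 → sign −
signature = (0, 2, 0)

Answer: (0, 2, 0)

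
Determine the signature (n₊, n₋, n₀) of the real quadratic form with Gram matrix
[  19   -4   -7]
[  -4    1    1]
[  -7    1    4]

Answer: (2, 0, 1)

Derivation:
step 0: pivot 19 → sign +
step 1: pivot 3/19 → sign +
step 2: row/col 2 already zero → sign 0
signature = (2, 0, 1)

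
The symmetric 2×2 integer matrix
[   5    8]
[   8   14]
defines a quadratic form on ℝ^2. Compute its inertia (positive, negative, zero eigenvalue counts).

step 0: pivot 5 → sign +
step 1: pivot 6/5 → sign +
signature = (2, 0, 0)

Answer: (2, 0, 0)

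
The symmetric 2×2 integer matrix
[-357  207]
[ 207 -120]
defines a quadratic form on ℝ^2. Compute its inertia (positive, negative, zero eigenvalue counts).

step 0: pivot -357 → sign −
step 1: pivot 3/119 → sign +
signature = (1, 1, 0)

Answer: (1, 1, 0)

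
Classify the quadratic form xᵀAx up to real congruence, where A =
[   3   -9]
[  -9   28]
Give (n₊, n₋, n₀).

Answer: (2, 0, 0)

Derivation:
step 0: pivot 3 → sign +
step 1: pivot 1 → sign +
signature = (2, 0, 0)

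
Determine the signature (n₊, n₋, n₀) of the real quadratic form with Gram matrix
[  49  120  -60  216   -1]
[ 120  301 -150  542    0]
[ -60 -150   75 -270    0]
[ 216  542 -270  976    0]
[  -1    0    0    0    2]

Answer: (4, 0, 1)

Derivation:
step 0: pivot 49 → sign +
step 1: pivot 349/49 → sign +
step 2: pivot 75/349 → sign +
step 3: pivot 1 → sign +
step 4: row/col 4 already zero → sign 0
signature = (4, 0, 1)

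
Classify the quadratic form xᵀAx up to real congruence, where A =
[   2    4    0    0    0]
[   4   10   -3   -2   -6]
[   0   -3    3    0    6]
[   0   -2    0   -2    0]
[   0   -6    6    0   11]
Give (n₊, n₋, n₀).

Answer: (3, 2, 0)

Derivation:
step 0: pivot 2 → sign +
step 1: pivot 2 → sign +
step 2: pivot -3/2 → sign −
step 3: pivot 2 → sign +
step 4: pivot -1 → sign −
signature = (3, 2, 0)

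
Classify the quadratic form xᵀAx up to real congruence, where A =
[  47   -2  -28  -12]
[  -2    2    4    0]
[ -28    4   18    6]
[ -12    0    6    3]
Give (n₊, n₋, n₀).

Answer: (2, 2, 0)

Derivation:
step 0: pivot 47 → sign +
step 1: pivot 90/47 → sign +
step 2: pivot -14/5 → sign −
step 3: pivot -1/7 → sign −
signature = (2, 2, 0)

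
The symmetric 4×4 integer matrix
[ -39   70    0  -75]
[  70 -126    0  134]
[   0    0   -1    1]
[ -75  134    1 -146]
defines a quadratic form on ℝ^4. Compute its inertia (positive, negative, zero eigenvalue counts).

step 0: pivot -39 → sign −
step 1: pivot -14/39 → sign −
step 2: pivot -1 → sign −
step 3: pivot 2/7 → sign +
signature = (1, 3, 0)

Answer: (1, 3, 0)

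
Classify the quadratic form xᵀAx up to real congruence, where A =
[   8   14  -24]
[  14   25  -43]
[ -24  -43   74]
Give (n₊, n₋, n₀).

Answer: (2, 0, 1)

Derivation:
step 0: pivot 8 → sign +
step 1: pivot 1/2 → sign +
step 2: row/col 2 already zero → sign 0
signature = (2, 0, 1)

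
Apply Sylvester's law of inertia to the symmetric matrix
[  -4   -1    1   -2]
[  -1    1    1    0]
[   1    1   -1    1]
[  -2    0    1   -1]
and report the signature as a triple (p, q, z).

Answer: (1, 3, 0)

Derivation:
step 0: pivot -4 → sign −
step 1: pivot 5/4 → sign +
step 2: pivot -6/5 → sign −
step 3: pivot -1/6 → sign −
signature = (1, 3, 0)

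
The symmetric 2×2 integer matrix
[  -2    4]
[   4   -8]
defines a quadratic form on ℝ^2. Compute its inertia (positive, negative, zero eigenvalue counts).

Answer: (0, 1, 1)

Derivation:
step 0: pivot -2 → sign −
step 1: row/col 1 already zero → sign 0
signature = (0, 1, 1)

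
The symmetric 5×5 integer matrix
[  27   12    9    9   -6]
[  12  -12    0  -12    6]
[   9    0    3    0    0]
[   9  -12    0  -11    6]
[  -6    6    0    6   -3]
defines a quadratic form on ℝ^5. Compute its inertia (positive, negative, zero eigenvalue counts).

Answer: (3, 1, 1)

Derivation:
step 0: pivot 27 → sign +
step 1: pivot -52/3 → sign −
step 2: pivot 12/13 → sign +
step 3: pivot 1/4 → sign +
step 4: row/col 4 already zero → sign 0
signature = (3, 1, 1)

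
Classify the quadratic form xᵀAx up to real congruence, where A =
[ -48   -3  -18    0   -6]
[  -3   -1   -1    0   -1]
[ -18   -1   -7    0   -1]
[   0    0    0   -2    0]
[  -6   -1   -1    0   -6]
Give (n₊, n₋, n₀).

Answer: (1, 4, 0)

Derivation:
step 0: pivot -48 → sign −
step 1: pivot -13/16 → sign −
step 2: pivot -3/13 → sign −
step 3: pivot -2 → sign −
step 4: pivot 1 → sign +
signature = (1, 4, 0)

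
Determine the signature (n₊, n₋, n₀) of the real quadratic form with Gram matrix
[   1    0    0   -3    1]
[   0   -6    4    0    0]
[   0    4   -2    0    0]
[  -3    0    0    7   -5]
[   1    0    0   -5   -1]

step 0: pivot 1 → sign +
step 1: pivot -6 → sign −
step 2: pivot 2/3 → sign +
step 3: pivot -2 → sign −
step 4: row/col 4 already zero → sign 0
signature = (2, 2, 1)

Answer: (2, 2, 1)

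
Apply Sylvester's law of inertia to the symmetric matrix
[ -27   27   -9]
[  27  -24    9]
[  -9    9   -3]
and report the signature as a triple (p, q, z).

step 0: pivot -27 → sign −
step 1: pivot 3 → sign +
step 2: row/col 2 already zero → sign 0
signature = (1, 1, 1)

Answer: (1, 1, 1)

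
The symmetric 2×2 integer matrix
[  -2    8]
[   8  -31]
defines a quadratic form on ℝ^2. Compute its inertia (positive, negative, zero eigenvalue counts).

step 0: pivot -2 → sign −
step 1: pivot 1 → sign +
signature = (1, 1, 0)

Answer: (1, 1, 0)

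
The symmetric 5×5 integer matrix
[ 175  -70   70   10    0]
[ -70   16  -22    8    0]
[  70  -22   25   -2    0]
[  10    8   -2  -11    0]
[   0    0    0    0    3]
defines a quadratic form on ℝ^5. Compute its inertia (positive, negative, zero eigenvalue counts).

step 0: pivot 175 → sign +
step 1: pivot -12 → sign −
step 2: pivot 3/7 → sign +
step 3: pivot 3 → sign +
step 4: row/col 4 already zero → sign 0
signature = (3, 1, 1)

Answer: (3, 1, 1)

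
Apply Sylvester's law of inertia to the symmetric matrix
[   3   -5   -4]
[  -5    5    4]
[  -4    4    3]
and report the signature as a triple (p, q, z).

Answer: (1, 2, 0)

Derivation:
step 0: pivot 3 → sign +
step 1: pivot -10/3 → sign −
step 2: pivot -1/5 → sign −
signature = (1, 2, 0)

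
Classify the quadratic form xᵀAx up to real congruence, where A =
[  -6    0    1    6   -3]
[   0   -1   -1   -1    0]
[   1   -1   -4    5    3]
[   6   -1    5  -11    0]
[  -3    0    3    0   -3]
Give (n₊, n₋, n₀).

step 0: pivot -6 → sign −
step 1: pivot -1 → sign −
step 2: pivot -17/6 → sign −
step 3: pivot 226/17 → sign +
step 4: pivot -6/113 → sign −
signature = (1, 4, 0)

Answer: (1, 4, 0)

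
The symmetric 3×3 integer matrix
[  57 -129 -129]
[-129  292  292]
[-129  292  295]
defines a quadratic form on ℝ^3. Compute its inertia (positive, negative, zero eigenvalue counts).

step 0: pivot 57 → sign +
step 1: pivot 1/19 → sign +
step 2: pivot 3 → sign +
signature = (3, 0, 0)

Answer: (3, 0, 0)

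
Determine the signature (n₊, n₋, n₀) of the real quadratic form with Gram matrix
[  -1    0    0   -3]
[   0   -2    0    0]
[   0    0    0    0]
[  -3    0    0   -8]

Answer: (1, 2, 1)

Derivation:
step 0: pivot -1 → sign −
step 1: pivot -2 → sign −
step 2: pivot 1 → sign +
step 3: row/col 3 already zero → sign 0
signature = (1, 2, 1)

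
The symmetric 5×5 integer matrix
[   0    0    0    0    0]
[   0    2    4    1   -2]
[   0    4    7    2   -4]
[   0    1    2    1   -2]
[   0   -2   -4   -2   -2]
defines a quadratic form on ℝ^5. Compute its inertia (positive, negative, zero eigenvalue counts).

Answer: (2, 2, 1)

Derivation:
step 0: pivot 2 → sign +
step 1: pivot -1 → sign −
step 2: pivot 1/2 → sign +
step 3: pivot -6 → sign −
step 4: row/col 4 already zero → sign 0
signature = (2, 2, 1)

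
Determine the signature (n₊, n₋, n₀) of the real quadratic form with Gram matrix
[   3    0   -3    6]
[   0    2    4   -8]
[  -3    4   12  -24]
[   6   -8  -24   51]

step 0: pivot 3 → sign +
step 1: pivot 2 → sign +
step 2: pivot 1 → sign +
step 3: pivot 3 → sign +
signature = (4, 0, 0)

Answer: (4, 0, 0)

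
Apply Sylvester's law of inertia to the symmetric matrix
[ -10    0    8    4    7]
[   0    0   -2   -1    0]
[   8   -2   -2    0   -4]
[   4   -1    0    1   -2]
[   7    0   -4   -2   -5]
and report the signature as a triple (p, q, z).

Answer: (2, 3, 0)

Derivation:
step 0: pivot -10 → sign −
step 1: pivot 22/5 → sign +
step 2: pivot -10/11 → sign −
step 3: pivot 1/2 → sign +
step 4: pivot -1/10 → sign −
signature = (2, 3, 0)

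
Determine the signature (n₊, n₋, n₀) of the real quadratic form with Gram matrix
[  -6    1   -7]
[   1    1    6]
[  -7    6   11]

step 0: pivot -6 → sign −
step 1: pivot 7/6 → sign +
step 2: pivot -6/7 → sign −
signature = (1, 2, 0)

Answer: (1, 2, 0)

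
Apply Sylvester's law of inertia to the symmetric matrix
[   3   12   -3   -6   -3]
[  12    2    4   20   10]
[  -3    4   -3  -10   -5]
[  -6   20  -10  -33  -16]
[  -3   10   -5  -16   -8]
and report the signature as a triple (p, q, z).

step 0: pivot 3 → sign +
step 1: pivot -46 → sign −
step 2: pivot -10/23 → sign −
step 3: pivot -9/5 → sign −
step 4: pivot -1/9 → sign −
signature = (1, 4, 0)

Answer: (1, 4, 0)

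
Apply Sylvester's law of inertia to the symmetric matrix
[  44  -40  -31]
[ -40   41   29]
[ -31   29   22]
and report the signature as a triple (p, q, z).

Answer: (3, 0, 0)

Derivation:
step 0: pivot 44 → sign +
step 1: pivot 51/11 → sign +
step 2: pivot 1/68 → sign +
signature = (3, 0, 0)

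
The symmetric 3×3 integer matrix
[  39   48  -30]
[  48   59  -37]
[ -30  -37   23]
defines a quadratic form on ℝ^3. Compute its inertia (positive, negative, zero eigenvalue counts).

step 0: pivot 39 → sign +
step 1: pivot -1/13 → sign −
step 2: row/col 2 already zero → sign 0
signature = (1, 1, 1)

Answer: (1, 1, 1)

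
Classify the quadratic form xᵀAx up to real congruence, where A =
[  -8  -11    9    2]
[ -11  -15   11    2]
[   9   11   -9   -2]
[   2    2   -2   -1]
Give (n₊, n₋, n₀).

Answer: (1, 3, 0)

Derivation:
step 0: pivot -8 → sign −
step 1: pivot 1/8 → sign +
step 2: pivot -14 → sign −
step 3: pivot -3/7 → sign −
signature = (1, 3, 0)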